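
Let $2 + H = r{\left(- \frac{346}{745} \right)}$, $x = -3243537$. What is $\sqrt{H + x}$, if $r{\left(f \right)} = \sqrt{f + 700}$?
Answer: $\frac{\sqrt{-1800245233475 + 6705 \sqrt{4793330}}}{745} \approx 1801.0 i$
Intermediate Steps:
$r{\left(f \right)} = \sqrt{700 + f}$
$H = -2 + \frac{9 \sqrt{4793330}}{745}$ ($H = -2 + \sqrt{700 - \frac{346}{745}} = -2 + \sqrt{\frac{521154}{745}} = -2 + \frac{9 \sqrt{4793330}}{745} \approx 24.449$)
$\sqrt{H + x} = \sqrt{\left(-2 + \frac{9 \sqrt{4793330}}{745}\right) - 3243537} = \sqrt{-3243539 + \frac{9 \sqrt{4793330}}{745}}$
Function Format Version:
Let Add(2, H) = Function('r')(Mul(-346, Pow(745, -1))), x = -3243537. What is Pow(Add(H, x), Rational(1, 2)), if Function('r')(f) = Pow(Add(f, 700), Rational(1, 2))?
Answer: Mul(Rational(1, 745), Pow(Add(-1800245233475, Mul(6705, Pow(4793330, Rational(1, 2)))), Rational(1, 2))) ≈ Mul(1801.0, I)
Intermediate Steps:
Function('r')(f) = Pow(Add(700, f), Rational(1, 2))
H = Add(-2, Mul(Rational(9, 745), Pow(4793330, Rational(1, 2)))) (H = Add(-2, Pow(Add(700, Mul(-346, Pow(745, -1))), Rational(1, 2))) = Add(-2, Pow(Add(700, Mul(-346, Rational(1, 745))), Rational(1, 2))) = Add(-2, Pow(Add(700, Rational(-346, 745)), Rational(1, 2))) = Add(-2, Pow(Rational(521154, 745), Rational(1, 2))) = Add(-2, Mul(Rational(9, 745), Pow(4793330, Rational(1, 2)))) ≈ 24.449)
Pow(Add(H, x), Rational(1, 2)) = Pow(Add(Add(-2, Mul(Rational(9, 745), Pow(4793330, Rational(1, 2)))), -3243537), Rational(1, 2)) = Pow(Add(-3243539, Mul(Rational(9, 745), Pow(4793330, Rational(1, 2)))), Rational(1, 2))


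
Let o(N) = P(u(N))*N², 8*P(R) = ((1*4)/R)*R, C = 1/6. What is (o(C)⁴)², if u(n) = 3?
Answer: 1/722204136308736 ≈ 1.3846e-15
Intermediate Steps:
C = ⅙ ≈ 0.16667
P(R) = ½ (P(R) = (((1*4)/R)*R)/8 = ((4/R)*R)/8 = (⅛)*4 = ½)
o(N) = N²/2
(o(C)⁴)² = (((⅙)²/2)⁴)² = (((½)*(1/36))⁴)² = ((1/72)⁴)² = (1/26873856)² = 1/722204136308736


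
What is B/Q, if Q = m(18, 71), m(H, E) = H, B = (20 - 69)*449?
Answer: -22001/18 ≈ -1222.3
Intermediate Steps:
B = -22001 (B = -49*449 = -22001)
Q = 18
B/Q = -22001/18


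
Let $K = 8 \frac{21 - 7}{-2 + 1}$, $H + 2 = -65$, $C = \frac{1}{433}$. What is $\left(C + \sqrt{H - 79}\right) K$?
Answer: $- \frac{112}{433} - 112 i \sqrt{146} \approx -0.25866 - 1353.3 i$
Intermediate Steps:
$C = \frac{1}{433} \approx 0.0023095$
$H = -67$ ($H = -2 - 65 = -67$)
$K = -112$ ($K = 8 \frac{14}{-1} = 8 \cdot 14 \left(-1\right) = 8 \left(-14\right) = -112$)
$\left(C + \sqrt{H - 79}\right) K = \left(\frac{1}{433} + \sqrt{-67 - 79}\right) \left(-112\right) = \left(\frac{1}{433} + \sqrt{-146}\right) \left(-112\right) = \left(\frac{1}{433} + i \sqrt{146}\right) \left(-112\right) = - \frac{112}{433} - 112 i \sqrt{146}$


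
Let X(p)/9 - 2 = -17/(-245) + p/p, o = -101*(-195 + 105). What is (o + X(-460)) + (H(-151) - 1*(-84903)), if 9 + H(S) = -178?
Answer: 22989238/245 ≈ 93834.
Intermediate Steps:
o = 9090 (o = -101*(-90) = 9090)
H(S) = -187 (H(S) = -9 - 178 = -187)
X(p) = 6768/245 (X(p) = 18 + 9*(-17/(-245) + p/p) = 18 + 9*(-17*(-1/245) + 1) = 18 + 9*(17/245 + 1) = 18 + 9*(262/245) = 18 + 2358/245 = 6768/245)
(o + X(-460)) + (H(-151) - 1*(-84903)) = (9090 + 6768/245) + (-187 - 1*(-84903)) = 2233818/245 + (-187 + 84903) = 2233818/245 + 84716 = 22989238/245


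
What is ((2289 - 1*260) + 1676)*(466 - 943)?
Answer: -1767285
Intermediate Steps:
((2289 - 1*260) + 1676)*(466 - 943) = ((2289 - 260) + 1676)*(-477) = (2029 + 1676)*(-477) = 3705*(-477) = -1767285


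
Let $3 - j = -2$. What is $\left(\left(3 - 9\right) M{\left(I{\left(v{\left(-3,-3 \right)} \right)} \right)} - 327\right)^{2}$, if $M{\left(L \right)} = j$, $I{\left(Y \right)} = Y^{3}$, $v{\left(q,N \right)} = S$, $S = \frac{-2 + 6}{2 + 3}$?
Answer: $127449$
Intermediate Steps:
$S = \frac{4}{5} \approx 0.8$
$v{\left(q,N \right)} = \frac{4}{5}$
$j = 5$ ($j = 3 - -2 = 3 + 2 = 5$)
$M{\left(L \right)} = 5$
$\left(\left(3 - 9\right) M{\left(I{\left(v{\left(-3,-3 \right)} \right)} \right)} - 327\right)^{2} = \left(\left(3 - 9\right) 5 - 327\right)^{2} = \left(\left(-6\right) 5 - 327\right)^{2} = \left(-30 - 327\right)^{2} = \left(-357\right)^{2} = 127449$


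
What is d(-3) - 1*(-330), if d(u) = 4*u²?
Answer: 366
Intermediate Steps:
d(-3) - 1*(-330) = 4*(-3)² - 1*(-330) = 4*9 + 330 = 36 + 330 = 366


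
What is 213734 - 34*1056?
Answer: 177830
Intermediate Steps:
213734 - 34*1056 = 213734 - 35904 = 177830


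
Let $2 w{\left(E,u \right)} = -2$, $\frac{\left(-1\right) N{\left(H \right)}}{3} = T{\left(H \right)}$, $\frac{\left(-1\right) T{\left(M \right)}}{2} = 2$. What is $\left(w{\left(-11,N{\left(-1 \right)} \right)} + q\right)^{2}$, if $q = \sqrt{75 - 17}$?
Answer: $\left(1 - \sqrt{58}\right)^{2} \approx 43.768$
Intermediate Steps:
$T{\left(M \right)} = -4$ ($T{\left(M \right)} = \left(-2\right) 2 = -4$)
$N{\left(H \right)} = 12$ ($N{\left(H \right)} = \left(-3\right) \left(-4\right) = 12$)
$w{\left(E,u \right)} = -1$ ($w{\left(E,u \right)} = \frac{1}{2} \left(-2\right) = -1$)
$q = \sqrt{58} \approx 7.6158$
$\left(w{\left(-11,N{\left(-1 \right)} \right)} + q\right)^{2} = \left(-1 + \sqrt{58}\right)^{2}$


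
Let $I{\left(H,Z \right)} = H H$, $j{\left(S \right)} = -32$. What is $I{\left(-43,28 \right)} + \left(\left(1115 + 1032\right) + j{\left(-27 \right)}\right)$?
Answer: $3964$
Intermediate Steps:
$I{\left(H,Z \right)} = H^{2}$
$I{\left(-43,28 \right)} + \left(\left(1115 + 1032\right) + j{\left(-27 \right)}\right) = \left(-43\right)^{2} + \left(\left(1115 + 1032\right) - 32\right) = 1849 + \left(2147 - 32\right) = 1849 + 2115 = 3964$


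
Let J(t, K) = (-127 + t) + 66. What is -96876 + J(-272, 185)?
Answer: -97209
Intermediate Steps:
J(t, K) = -61 + t
-96876 + J(-272, 185) = -96876 + (-61 - 272) = -96876 - 333 = -97209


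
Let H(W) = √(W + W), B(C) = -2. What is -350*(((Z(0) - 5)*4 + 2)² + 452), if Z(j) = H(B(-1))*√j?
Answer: -271600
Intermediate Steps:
H(W) = √2*√W (H(W) = √(2*W) = √2*√W)
Z(j) = 2*I*√j (Z(j) = (√2*√(-2))*√j = (√2*(I*√2))*√j = (2*I)*√j = 2*I*√j)
-350*(((Z(0) - 5)*4 + 2)² + 452) = -350*(((2*I*√0 - 5)*4 + 2)² + 452) = -350*(((2*I*0 - 5)*4 + 2)² + 452) = -350*(((0 - 5)*4 + 2)² + 452) = -350*((-5*4 + 2)² + 452) = -350*((-20 + 2)² + 452) = -350*((-18)² + 452) = -350*(324 + 452) = -350*776 = -271600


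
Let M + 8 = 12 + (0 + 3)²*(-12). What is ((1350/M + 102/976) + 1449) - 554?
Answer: 5596193/6344 ≈ 882.12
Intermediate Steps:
M = -104 (M = -8 + (12 + (0 + 3)²*(-12)) = -8 + (12 + 3²*(-12)) = -8 + (12 + 9*(-12)) = -8 + (12 - 108) = -8 - 96 = -104)
((1350/M + 102/976) + 1449) - 554 = ((1350/(-104) + 102/976) + 1449) - 554 = ((1350*(-1/104) + 102*(1/976)) + 1449) - 554 = ((-675/52 + 51/488) + 1449) - 554 = (-81687/6344 + 1449) - 554 = 9110769/6344 - 554 = 5596193/6344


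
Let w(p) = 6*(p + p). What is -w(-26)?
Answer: 312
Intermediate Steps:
w(p) = 12*p (w(p) = 6*(2*p) = 12*p)
-w(-26) = -12*(-26) = -1*(-312) = 312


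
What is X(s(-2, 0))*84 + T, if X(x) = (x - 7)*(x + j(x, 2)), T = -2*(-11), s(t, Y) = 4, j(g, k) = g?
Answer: -1994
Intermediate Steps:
T = 22
X(x) = 2*x*(-7 + x) (X(x) = (x - 7)*(x + x) = (-7 + x)*(2*x) = 2*x*(-7 + x))
X(s(-2, 0))*84 + T = (2*4*(-7 + 4))*84 + 22 = (2*4*(-3))*84 + 22 = -24*84 + 22 = -2016 + 22 = -1994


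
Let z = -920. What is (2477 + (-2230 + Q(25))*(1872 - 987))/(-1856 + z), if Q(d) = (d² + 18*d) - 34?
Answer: 262447/694 ≈ 378.17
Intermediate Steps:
Q(d) = -34 + d² + 18*d
(2477 + (-2230 + Q(25))*(1872 - 987))/(-1856 + z) = (2477 + (-2230 + (-34 + 25² + 18*25))*(1872 - 987))/(-1856 - 920) = (2477 + (-2230 + (-34 + 625 + 450))*885)/(-2776) = (2477 + (-2230 + 1041)*885)*(-1/2776) = (2477 - 1189*885)*(-1/2776) = (2477 - 1052265)*(-1/2776) = -1049788*(-1/2776) = 262447/694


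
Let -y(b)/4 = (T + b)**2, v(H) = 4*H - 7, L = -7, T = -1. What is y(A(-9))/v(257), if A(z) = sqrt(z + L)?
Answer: 60/1021 + 32*I/1021 ≈ 0.058766 + 0.031342*I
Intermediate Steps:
v(H) = -7 + 4*H
A(z) = sqrt(-7 + z) (A(z) = sqrt(z - 7) = sqrt(-7 + z))
y(b) = -4*(-1 + b)**2
y(A(-9))/v(257) = (-4*(-1 + sqrt(-7 - 9))**2)/(-7 + 4*257) = (-4*(-1 + sqrt(-16))**2)/(-7 + 1028) = -4*(-1 + 4*I)**2/1021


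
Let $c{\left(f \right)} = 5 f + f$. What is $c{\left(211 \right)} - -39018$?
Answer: $40284$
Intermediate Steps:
$c{\left(f \right)} = 6 f$
$c{\left(211 \right)} - -39018 = 6 \cdot 211 - -39018 = 1266 + 39018 = 40284$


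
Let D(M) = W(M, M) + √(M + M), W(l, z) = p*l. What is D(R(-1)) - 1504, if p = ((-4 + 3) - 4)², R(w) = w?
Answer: -1529 + I*√2 ≈ -1529.0 + 1.4142*I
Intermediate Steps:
p = 25 (p = (-1 - 4)² = (-5)² = 25)
W(l, z) = 25*l
D(M) = 25*M + √2*√M (D(M) = 25*M + √(M + M) = 25*M + √(2*M) = 25*M + √2*√M)
D(R(-1)) - 1504 = (25*(-1) + √2*√(-1)) - 1504 = (-25 + √2*I) - 1504 = (-25 + I*√2) - 1504 = -1529 + I*√2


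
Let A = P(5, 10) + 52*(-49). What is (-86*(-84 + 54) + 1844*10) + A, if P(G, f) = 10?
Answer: 18482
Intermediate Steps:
A = -2538 (A = 10 + 52*(-49) = 10 - 2548 = -2538)
(-86*(-84 + 54) + 1844*10) + A = (-86*(-84 + 54) + 1844*10) - 2538 = (-86*(-30) + 18440) - 2538 = (2580 + 18440) - 2538 = 21020 - 2538 = 18482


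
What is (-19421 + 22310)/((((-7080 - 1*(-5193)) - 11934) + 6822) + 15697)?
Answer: 2889/8698 ≈ 0.33215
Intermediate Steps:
(-19421 + 22310)/((((-7080 - 1*(-5193)) - 11934) + 6822) + 15697) = 2889/((((-7080 + 5193) - 11934) + 6822) + 15697) = 2889/(((-1887 - 11934) + 6822) + 15697) = 2889/((-13821 + 6822) + 15697) = 2889/(-6999 + 15697) = 2889/8698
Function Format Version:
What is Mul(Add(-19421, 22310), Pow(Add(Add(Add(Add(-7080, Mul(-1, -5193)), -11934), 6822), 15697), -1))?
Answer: Rational(2889, 8698) ≈ 0.33215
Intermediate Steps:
Mul(Add(-19421, 22310), Pow(Add(Add(Add(Add(-7080, Mul(-1, -5193)), -11934), 6822), 15697), -1)) = Mul(2889, Pow(Add(Add(Add(Add(-7080, 5193), -11934), 6822), 15697), -1)) = Mul(2889, Pow(Add(Add(Add(-1887, -11934), 6822), 15697), -1)) = Mul(2889, Pow(Add(Add(-13821, 6822), 15697), -1)) = Mul(2889, Pow(Add(-6999, 15697), -1)) = Mul(2889, Pow(8698, -1)) = Mul(2889, Rational(1, 8698)) = Rational(2889, 8698)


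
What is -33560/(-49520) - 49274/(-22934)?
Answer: 40121419/14196146 ≈ 2.8262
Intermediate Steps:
-33560/(-49520) - 49274/(-22934) = -33560*(-1/49520) - 49274*(-1/22934) = 839/1238 + 24637/11467 = 40121419/14196146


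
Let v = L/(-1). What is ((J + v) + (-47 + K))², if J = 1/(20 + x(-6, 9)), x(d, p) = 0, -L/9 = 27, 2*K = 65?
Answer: 20894041/400 ≈ 52235.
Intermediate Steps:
K = 65/2 (K = (½)*65 = 65/2 ≈ 32.500)
L = -243 (L = -9*27 = -243)
J = 1/20 (J = 1/(20 + 0) = 1/20 ≈ 0.050000)
v = 243 (v = -243/(-1) = -1*(-243) = 243)
((J + v) + (-47 + K))² = ((1/20 + 243) + (-47 + 65/2))² = (4861/20 - 29/2)² = (4571/20)² = 20894041/400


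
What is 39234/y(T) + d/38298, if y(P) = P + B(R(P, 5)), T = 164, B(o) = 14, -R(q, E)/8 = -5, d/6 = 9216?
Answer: 126035535/568087 ≈ 221.86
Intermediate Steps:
d = 55296 (d = 6*9216 = 55296)
R(q, E) = 40 (R(q, E) = -8*(-5) = 40)
y(P) = 14 + P (y(P) = P + 14 = 14 + P)
39234/y(T) + d/38298 = 39234/(14 + 164) + 55296/38298 = 39234/178 + 55296*(1/38298) = 39234*(1/178) + 9216/6383 = 19617/89 + 9216/6383 = 126035535/568087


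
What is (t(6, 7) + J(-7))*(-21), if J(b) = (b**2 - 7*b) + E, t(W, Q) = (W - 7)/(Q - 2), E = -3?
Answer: -9954/5 ≈ -1990.8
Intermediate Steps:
t(W, Q) = (-7 + W)/(-2 + Q)
J(b) = -3 + b**2 - 7*b (J(b) = (b**2 - 7*b) - 3 = -3 + b**2 - 7*b)
(t(6, 7) + J(-7))*(-21) = ((-7 + 6)/(-2 + 7) + (-3 + (-7)**2 - 7*(-7)))*(-21) = (-1/5 + (-3 + 49 + 49))*(-21) = ((1/5)*(-1) + 95)*(-21) = (-1/5 + 95)*(-21) = (474/5)*(-21) = -9954/5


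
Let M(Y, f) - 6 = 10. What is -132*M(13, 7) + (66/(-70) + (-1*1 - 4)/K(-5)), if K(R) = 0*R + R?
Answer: -73918/35 ≈ -2111.9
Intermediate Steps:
M(Y, f) = 16 (M(Y, f) = 6 + 10 = 16)
K(R) = R (K(R) = 0 + R = R)
-132*M(13, 7) + (66/(-70) + (-1*1 - 4)/K(-5)) = -132*16 + (66/(-70) + (-1*1 - 4)/(-5)) = -2112 + (66*(-1/70) + (-1 - 4)*(-⅕)) = -2112 + (-33/35 - 5*(-⅕)) = -2112 + (-33/35 + 1) = -2112 + 2/35 = -73918/35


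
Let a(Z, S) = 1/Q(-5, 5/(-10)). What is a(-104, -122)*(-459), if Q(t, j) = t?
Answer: 459/5 ≈ 91.800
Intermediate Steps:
a(Z, S) = -⅕ (a(Z, S) = 1/(-5) = -⅕)
a(-104, -122)*(-459) = -⅕*(-459) = 459/5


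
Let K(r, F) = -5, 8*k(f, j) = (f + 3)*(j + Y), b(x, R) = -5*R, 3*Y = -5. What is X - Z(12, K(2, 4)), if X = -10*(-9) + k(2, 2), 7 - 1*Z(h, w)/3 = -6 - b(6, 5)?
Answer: 3029/24 ≈ 126.21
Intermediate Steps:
Y = -5/3 (Y = (⅓)*(-5) = -5/3 ≈ -1.6667)
k(f, j) = (3 + f)*(-5/3 + j)/8 (k(f, j) = ((f + 3)*(j - 5/3))/8 = ((3 + f)*(-5/3 + j))/8 = (3 + f)*(-5/3 + j)/8)
Z(h, w) = -36 (Z(h, w) = 21 - 3*(-6 - (-5)*5) = 21 - 3*(-6 - 1*(-25)) = 21 - 3*(-6 + 25) = 21 - 3*19 = 21 - 57 = -36)
X = 2165/24 (X = -10*(-9) + (-5/8 - 5/24*2 + (3/8)*2 + (⅛)*2*2) = 90 + (-5/8 - 5/12 + ¾ + ½) = 90 + 5/24 = 2165/24 ≈ 90.208)
X - Z(12, K(2, 4)) = 2165/24 - 1*(-36) = 2165/24 + 36 = 3029/24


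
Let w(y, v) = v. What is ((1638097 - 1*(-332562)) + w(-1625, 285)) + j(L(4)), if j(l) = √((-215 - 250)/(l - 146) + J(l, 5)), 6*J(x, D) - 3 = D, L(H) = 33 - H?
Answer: 1970944 + √897/13 ≈ 1.9709e+6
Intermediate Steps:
J(x, D) = ½ + D/6
j(l) = √(4/3 - 465/(-146 + l)) (j(l) = √((-215 - 250)/(l - 146) + (½ + (⅙)*5)) = √(-465/(-146 + l) + (½ + ⅚)) = √(-465/(-146 + l) + 4/3) = √(4/3 - 465/(-146 + l)))
((1638097 - 1*(-332562)) + w(-1625, 285)) + j(L(4)) = ((1638097 - 1*(-332562)) + 285) + √3*√((-1979 + 4*(33 - 1*4))/(-146 + (33 - 1*4)))/3 = ((1638097 + 332562) + 285) + √3*√((-1979 + 4*(33 - 4))/(-146 + (33 - 4)))/3 = (1970659 + 285) + √3*√((-1979 + 4*29)/(-146 + 29))/3 = 1970944 + √3*√((-1979 + 116)/(-117))/3 = 1970944 + √3*√(-1/117*(-1863))/3 = 1970944 + √3*√(207/13)/3 = 1970944 + √3*(3*√299/13)/3 = 1970944 + √897/13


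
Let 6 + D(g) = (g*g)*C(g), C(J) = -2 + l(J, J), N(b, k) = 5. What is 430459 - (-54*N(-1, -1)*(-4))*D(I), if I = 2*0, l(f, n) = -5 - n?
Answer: 436939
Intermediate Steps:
I = 0
C(J) = -7 - J (C(J) = -2 + (-5 - J) = -7 - J)
D(g) = -6 + g²*(-7 - g) (D(g) = -6 + (g*g)*(-7 - g) = -6 + g²*(-7 - g))
430459 - (-54*N(-1, -1)*(-4))*D(I) = 430459 - (-270*(-4))*(-6 - 1*0²*(7 + 0)) = 430459 - (-54*(-20))*(-6 - 1*0*7) = 430459 - 1080*(-6 + 0) = 430459 - 1080*(-6) = 430459 - 1*(-6480) = 430459 + 6480 = 436939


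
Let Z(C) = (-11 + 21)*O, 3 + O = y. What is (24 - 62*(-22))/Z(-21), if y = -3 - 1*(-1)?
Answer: -694/25 ≈ -27.760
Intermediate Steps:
y = -2 (y = -3 + 1 = -2)
O = -5 (O = -3 - 2 = -5)
Z(C) = -50 (Z(C) = (-11 + 21)*(-5) = 10*(-5) = -50)
(24 - 62*(-22))/Z(-21) = (24 - 62*(-22))/(-50) = (24 + 1364)*(-1/50) = 1388*(-1/50) = -694/25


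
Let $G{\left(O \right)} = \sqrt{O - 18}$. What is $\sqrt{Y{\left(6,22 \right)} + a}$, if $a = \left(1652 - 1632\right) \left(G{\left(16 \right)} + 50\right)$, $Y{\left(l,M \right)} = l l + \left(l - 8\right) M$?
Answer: $2 \sqrt{248 + 5 i \sqrt{2}} \approx 31.499 + 0.44897 i$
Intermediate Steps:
$G{\left(O \right)} = \sqrt{-18 + O}$
$Y{\left(l,M \right)} = l^{2} + M \left(-8 + l\right)$ ($Y{\left(l,M \right)} = l^{2} + \left(l - 8\right) M = l^{2} + \left(-8 + l\right) M = l^{2} + M \left(-8 + l\right)$)
$a = 1000 + 20 i \sqrt{2}$ ($a = \left(1652 - 1632\right) \left(\sqrt{-18 + 16} + 50\right) = 20 \left(\sqrt{-2} + 50\right) = 20 \left(i \sqrt{2} + 50\right) = 20 \left(50 + i \sqrt{2}\right) = 1000 + 20 i \sqrt{2} \approx 1000.0 + 28.284 i$)
$\sqrt{Y{\left(6,22 \right)} + a} = \sqrt{\left(6^{2} - 176 + 22 \cdot 6\right) + \left(1000 + 20 i \sqrt{2}\right)} = \sqrt{\left(36 - 176 + 132\right) + \left(1000 + 20 i \sqrt{2}\right)} = \sqrt{-8 + \left(1000 + 20 i \sqrt{2}\right)} = \sqrt{992 + 20 i \sqrt{2}}$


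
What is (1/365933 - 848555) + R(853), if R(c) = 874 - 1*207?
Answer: -310270199503/365933 ≈ -8.4789e+5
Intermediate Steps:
R(c) = 667 (R(c) = 874 - 207 = 667)
(1/365933 - 848555) + R(853) = (1/365933 - 848555) + 667 = -310514276814/365933 + 667 = -310270199503/365933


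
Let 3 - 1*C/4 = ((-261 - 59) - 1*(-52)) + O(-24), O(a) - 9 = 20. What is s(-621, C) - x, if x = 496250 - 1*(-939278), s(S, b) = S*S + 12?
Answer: -1049875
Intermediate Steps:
O(a) = 29 (O(a) = 9 + 20 = 29)
C = 968 (C = 12 - 4*(((-261 - 59) - 1*(-52)) + 29) = 12 - 4*((-320 + 52) + 29) = 12 - 4*(-268 + 29) = 12 - 4*(-239) = 12 + 956 = 968)
s(S, b) = 12 + S² (s(S, b) = S² + 12 = 12 + S²)
x = 1435528 (x = 496250 + 939278 = 1435528)
s(-621, C) - x = (12 + (-621)²) - 1*1435528 = (12 + 385641) - 1435528 = 385653 - 1435528 = -1049875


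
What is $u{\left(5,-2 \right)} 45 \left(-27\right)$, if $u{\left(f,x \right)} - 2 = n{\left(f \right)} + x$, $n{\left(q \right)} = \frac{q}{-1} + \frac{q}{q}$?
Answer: $4860$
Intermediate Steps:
$n{\left(q \right)} = 1 - q$ ($n{\left(q \right)} = q \left(-1\right) + 1 = - q + 1 = 1 - q$)
$u{\left(f,x \right)} = 3 + x - f$ ($u{\left(f,x \right)} = 2 - \left(-1 + f - x\right) = 2 + \left(1 + x - f\right) = 3 + x - f$)
$u{\left(5,-2 \right)} 45 \left(-27\right) = \left(3 - 2 - 5\right) 45 \left(-27\right) = \left(-4\right) 45 \left(-27\right) = \left(-180\right) \left(-27\right) = 4860$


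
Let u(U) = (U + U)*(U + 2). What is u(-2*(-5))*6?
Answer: 1440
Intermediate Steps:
u(U) = 2*U*(2 + U) (u(U) = (2*U)*(2 + U) = 2*U*(2 + U))
u(-2*(-5))*6 = (2*(-2*(-5))*(2 - 2*(-5)))*6 = (2*10*(2 + 10))*6 = (2*10*12)*6 = 240*6 = 1440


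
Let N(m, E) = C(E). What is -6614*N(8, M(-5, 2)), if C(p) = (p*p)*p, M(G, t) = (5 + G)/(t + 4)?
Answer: 0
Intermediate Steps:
M(G, t) = (5 + G)/(4 + t)
C(p) = p³ (C(p) = p²*p = p³)
N(m, E) = E³
-6614*N(8, M(-5, 2)) = -6614*(5 - 5)³/(4 + 2)³ = -6614*(0/6)³ = -6614*((⅙)*0)³ = -6614*0³ = -6614*0 = 0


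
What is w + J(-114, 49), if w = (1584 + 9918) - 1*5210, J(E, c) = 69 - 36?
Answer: 6325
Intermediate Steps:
J(E, c) = 33
w = 6292 (w = 11502 - 5210 = 6292)
w + J(-114, 49) = 6292 + 33 = 6325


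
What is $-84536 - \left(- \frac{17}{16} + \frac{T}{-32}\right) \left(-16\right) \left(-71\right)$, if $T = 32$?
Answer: $-82193$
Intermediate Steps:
$-84536 - \left(- \frac{17}{16} + \frac{T}{-32}\right) \left(-16\right) \left(-71\right) = -84536 - \left(- \frac{17}{16} + \frac{32}{-32}\right) \left(-16\right) \left(-71\right) = -84536 - \left(\left(-17\right) \frac{1}{16} + 32 \left(- \frac{1}{32}\right)\right) \left(-16\right) \left(-71\right) = -84536 - \left(- \frac{17}{16} - 1\right) \left(-16\right) \left(-71\right) = -84536 - \left(- \frac{33}{16}\right) \left(-16\right) \left(-71\right) = -84536 - 33 \left(-71\right) = -84536 - -2343 = -84536 + 2343 = -82193$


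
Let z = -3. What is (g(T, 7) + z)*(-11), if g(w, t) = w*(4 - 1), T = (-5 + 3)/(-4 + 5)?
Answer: 99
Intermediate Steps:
T = -2 (T = -2/1 = -2*1 = -2)
g(w, t) = 3*w (g(w, t) = w*3 = 3*w)
(g(T, 7) + z)*(-11) = (3*(-2) - 3)*(-11) = (-6 - 3)*(-11) = -9*(-11) = 99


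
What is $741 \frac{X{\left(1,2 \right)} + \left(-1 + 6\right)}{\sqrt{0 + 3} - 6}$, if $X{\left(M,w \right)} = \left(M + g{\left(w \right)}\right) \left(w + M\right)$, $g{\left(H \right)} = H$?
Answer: $- \frac{20748}{11} - \frac{3458 \sqrt{3}}{11} \approx -2430.7$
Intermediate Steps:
$X{\left(M,w \right)} = \left(M + w\right)^{2}$ ($X{\left(M,w \right)} = \left(M + w\right) \left(w + M\right) = \left(M + w\right) \left(M + w\right) = \left(M + w\right)^{2}$)
$741 \frac{X{\left(1,2 \right)} + \left(-1 + 6\right)}{\sqrt{0 + 3} - 6} = 741 \frac{\left(1^{2} + 2^{2} + 2 \cdot 1 \cdot 2\right) + \left(-1 + 6\right)}{\sqrt{0 + 3} - 6} = 741 \frac{\left(1 + 4 + 4\right) + 5}{\sqrt{3} - 6} = 741 \frac{9 + 5}{-6 + \sqrt{3}} = 741 \frac{14}{-6 + \sqrt{3}} = \frac{10374}{-6 + \sqrt{3}}$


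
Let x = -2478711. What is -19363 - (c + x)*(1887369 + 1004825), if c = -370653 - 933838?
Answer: 10941754105825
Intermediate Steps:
c = -1304491
-19363 - (c + x)*(1887369 + 1004825) = -19363 - (-1304491 - 2478711)*(1887369 + 1004825) = -19363 - (-3783202)*2892194 = -19363 - 1*(-10941754125188) = -19363 + 10941754125188 = 10941754105825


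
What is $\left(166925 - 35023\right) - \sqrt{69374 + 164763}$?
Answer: $131902 - \sqrt{234137} \approx 1.3142 \cdot 10^{5}$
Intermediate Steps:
$\left(166925 - 35023\right) - \sqrt{69374 + 164763} = \left(166925 - 35023\right) - \sqrt{234137} = 131902 - \sqrt{234137}$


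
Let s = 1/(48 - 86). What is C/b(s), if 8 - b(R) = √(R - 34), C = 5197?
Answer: 1579888/3725 + 5197*I*√49134/3725 ≈ 424.13 + 309.26*I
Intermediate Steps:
s = -1/38 (s = 1/(-38) = -1/38 ≈ -0.026316)
b(R) = 8 - √(-34 + R) (b(R) = 8 - √(R - 34) = 8 - √(-34 + R))
C/b(s) = 5197/(8 - √(-34 - 1/38)) = 5197/(8 - √(-1293/38)) = 5197/(8 - I*√49134/38)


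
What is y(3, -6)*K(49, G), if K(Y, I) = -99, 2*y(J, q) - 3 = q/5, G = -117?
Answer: -891/10 ≈ -89.100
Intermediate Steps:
y(J, q) = 3/2 + q/10 (y(J, q) = 3/2 + (q/5)/2 = 3/2 + q/10)
y(3, -6)*K(49, G) = (3/2 + (⅒)*(-6))*(-99) = (3/2 - ⅗)*(-99) = (9/10)*(-99) = -891/10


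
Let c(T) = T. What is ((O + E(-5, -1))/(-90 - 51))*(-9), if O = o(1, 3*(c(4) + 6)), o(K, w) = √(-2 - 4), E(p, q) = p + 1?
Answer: -12/47 + 3*I*√6/47 ≈ -0.25532 + 0.15635*I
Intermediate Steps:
E(p, q) = 1 + p
o(K, w) = I*√6 (o(K, w) = √(-6) = I*√6)
O = I*√6 ≈ 2.4495*I
((O + E(-5, -1))/(-90 - 51))*(-9) = ((I*√6 + (1 - 5))/(-90 - 51))*(-9) = ((I*√6 - 4)/(-141))*(-9) = -(-4 + I*√6)/141*(-9) = (4/141 - I*√6/141)*(-9) = -12/47 + 3*I*√6/47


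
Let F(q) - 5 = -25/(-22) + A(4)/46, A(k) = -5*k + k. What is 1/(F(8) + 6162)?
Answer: 506/3120901 ≈ 0.00016213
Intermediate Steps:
A(k) = -4*k
F(q) = 2929/506 (F(q) = 5 + (-25/(-22) - 4*4/46) = 5 + (-25*(-1/22) - 16*1/46) = 5 + (25/22 - 8/23) = 5 + 399/506 = 2929/506)
1/(F(8) + 6162) = 1/(2929/506 + 6162) = 1/(3120901/506) = 506/3120901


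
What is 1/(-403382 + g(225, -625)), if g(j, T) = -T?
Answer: -1/402757 ≈ -2.4829e-6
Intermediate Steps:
1/(-403382 + g(225, -625)) = 1/(-403382 - 1*(-625)) = 1/(-403382 + 625) = 1/(-402757) = -1/402757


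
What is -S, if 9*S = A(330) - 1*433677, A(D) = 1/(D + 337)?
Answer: 289262558/6003 ≈ 48186.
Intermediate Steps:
A(D) = 1/(337 + D)
S = -289262558/6003 (S = (1/(337 + 330) - 1*433677)/9 = (1/667 - 433677)/9 = (1/9)*(-289262558/667) = -289262558/6003 ≈ -48186.)
-S = -1*(-289262558/6003) = 289262558/6003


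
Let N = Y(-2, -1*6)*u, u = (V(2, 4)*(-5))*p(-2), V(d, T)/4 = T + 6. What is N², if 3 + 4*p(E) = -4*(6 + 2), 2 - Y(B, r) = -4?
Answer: 110250000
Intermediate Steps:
Y(B, r) = 6 (Y(B, r) = 2 - 1*(-4) = 2 + 4 = 6)
p(E) = -35/4 (p(E) = -¾ + (-4*(6 + 2))/4 = -¾ + (-4*8)/4 = -¾ + (¼)*(-32) = -¾ - 8 = -35/4)
V(d, T) = 24 + 4*T (V(d, T) = 4*(T + 6) = 4*(6 + T) = 24 + 4*T)
u = 1750 (u = ((24 + 4*4)*(-5))*(-35/4) = ((24 + 16)*(-5))*(-35/4) = (40*(-5))*(-35/4) = -200*(-35/4) = 1750)
N = 10500 (N = 6*1750 = 10500)
N² = 10500² = 110250000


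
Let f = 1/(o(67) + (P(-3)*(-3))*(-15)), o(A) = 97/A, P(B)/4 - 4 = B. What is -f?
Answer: -67/12157 ≈ -0.0055112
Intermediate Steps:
P(B) = 16 + 4*B
f = 67/12157 (f = 1/(97/67 + ((16 + 4*(-3))*(-3))*(-15)) = 1/(97*(1/67) + ((16 - 12)*(-3))*(-15)) = 1/(97/67 + (4*(-3))*(-15)) = 1/(97/67 - 12*(-15)) = 1/(97/67 + 180) = 1/(12157/67) = 67/12157 ≈ 0.0055112)
-f = -1*67/12157 = -67/12157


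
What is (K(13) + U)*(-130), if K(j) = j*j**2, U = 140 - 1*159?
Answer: -283140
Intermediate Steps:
U = -19 (U = 140 - 159 = -19)
K(j) = j**3
(K(13) + U)*(-130) = (13**3 - 19)*(-130) = (2197 - 19)*(-130) = 2178*(-130) = -283140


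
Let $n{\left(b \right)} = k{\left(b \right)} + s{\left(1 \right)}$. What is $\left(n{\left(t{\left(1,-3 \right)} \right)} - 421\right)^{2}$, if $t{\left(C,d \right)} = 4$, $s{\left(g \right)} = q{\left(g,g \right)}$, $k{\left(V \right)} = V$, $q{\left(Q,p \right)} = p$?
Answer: $173056$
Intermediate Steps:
$s{\left(g \right)} = g$
$n{\left(b \right)} = 1 + b$ ($n{\left(b \right)} = b + 1 = 1 + b$)
$\left(n{\left(t{\left(1,-3 \right)} \right)} - 421\right)^{2} = \left(\left(1 + 4\right) - 421\right)^{2} = \left(5 - 421\right)^{2} = \left(-416\right)^{2} = 173056$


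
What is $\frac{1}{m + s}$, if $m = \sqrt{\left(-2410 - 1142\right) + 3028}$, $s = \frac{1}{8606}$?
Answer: $\frac{8606}{38809135665} - \frac{148126472 i \sqrt{131}}{38809135665} \approx 2.2175 \cdot 10^{-7} - 0.043685 i$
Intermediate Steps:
$s = \frac{1}{8606} \approx 0.0001162$
$m = 2 i \sqrt{131}$ ($m = \sqrt{\left(-2410 - 1142\right) + 3028} = \sqrt{-3552 + 3028} = \sqrt{-524} = 2 i \sqrt{131} \approx 22.891 i$)
$\frac{1}{m + s} = \frac{1}{2 i \sqrt{131} + \frac{1}{8606}} = \frac{1}{\frac{1}{8606} + 2 i \sqrt{131}}$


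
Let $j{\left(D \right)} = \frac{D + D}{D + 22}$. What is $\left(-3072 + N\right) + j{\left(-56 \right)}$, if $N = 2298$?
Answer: $- \frac{13102}{17} \approx -770.71$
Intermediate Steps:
$j{\left(D \right)} = \frac{2 D}{22 + D}$
$\left(-3072 + N\right) + j{\left(-56 \right)} = \left(-3072 + 2298\right) + 2 \left(-56\right) \frac{1}{22 - 56} = -774 + 2 \left(-56\right) \frac{1}{-34} = -774 + 2 \left(-56\right) \left(- \frac{1}{34}\right) = -774 + \frac{56}{17} = - \frac{13102}{17}$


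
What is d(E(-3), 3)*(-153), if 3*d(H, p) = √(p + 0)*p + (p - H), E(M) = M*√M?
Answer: -153 - 153*√3*(1 + I) ≈ -418.0 - 265.0*I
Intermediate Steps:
E(M) = M^(3/2)
d(H, p) = -H/3 + p/3 + p^(3/2)/3 (d(H, p) = (√(p + 0)*p + (p - H))/3 = (√p*p + (p - H))/3 = (p^(3/2) + (p - H))/3 = (p + p^(3/2) - H)/3 = -H/3 + p/3 + p^(3/2)/3)
d(E(-3), 3)*(-153) = (-(-1)*I*√3 + (⅓)*3 + 3^(3/2)/3)*(-153) = (-(-1)*I*√3 + 1 + (3*√3)/3)*(-153) = (I*√3 + 1 + √3)*(-153) = (1 + √3 + I*√3)*(-153) = -153 - 153*√3 - 153*I*√3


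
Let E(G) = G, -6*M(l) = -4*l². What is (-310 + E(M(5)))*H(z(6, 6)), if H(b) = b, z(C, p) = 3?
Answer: -880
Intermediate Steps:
M(l) = 2*l²/3 (M(l) = -(-2)*l²/3 = 2*l²/3)
(-310 + E(M(5)))*H(z(6, 6)) = (-310 + (⅔)*5²)*3 = (-310 + (⅔)*25)*3 = (-310 + 50/3)*3 = -880/3*3 = -880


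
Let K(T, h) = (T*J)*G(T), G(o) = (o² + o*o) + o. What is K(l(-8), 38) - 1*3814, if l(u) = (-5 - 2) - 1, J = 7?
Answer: -10534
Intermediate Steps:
G(o) = o + 2*o² (G(o) = (o² + o²) + o = 2*o² + o = o + 2*o²)
l(u) = -8 (l(u) = -7 - 1 = -8)
K(T, h) = 7*T²*(1 + 2*T) (K(T, h) = (T*7)*(T*(1 + 2*T)) = (7*T)*(T*(1 + 2*T)) = 7*T²*(1 + 2*T))
K(l(-8), 38) - 1*3814 = (-8)²*(7 + 14*(-8)) - 1*3814 = 64*(7 - 112) - 3814 = 64*(-105) - 3814 = -6720 - 3814 = -10534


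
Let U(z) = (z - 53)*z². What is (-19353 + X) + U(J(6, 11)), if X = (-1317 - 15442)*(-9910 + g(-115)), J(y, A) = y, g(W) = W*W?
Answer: -55577130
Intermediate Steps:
g(W) = W²
X = -55556085 (X = (-1317 - 15442)*(-9910 + (-115)²) = -16759*(-9910 + 13225) = -16759*3315 = -55556085)
U(z) = z²*(-53 + z) (U(z) = (-53 + z)*z² = z²*(-53 + z))
(-19353 + X) + U(J(6, 11)) = (-19353 - 55556085) + 6²*(-53 + 6) = -55575438 + 36*(-47) = -55575438 - 1692 = -55577130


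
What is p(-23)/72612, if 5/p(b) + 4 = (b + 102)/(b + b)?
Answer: -115/9548478 ≈ -1.2044e-5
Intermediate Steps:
p(b) = 5/(-4 + (102 + b)/(2*b)) (p(b) = 5/(-4 + (b + 102)/(b + b)) = 5/(-4 + (102 + b)/((2*b))) = 5/(-4 + (102 + b)*(1/(2*b))) = 5/(-4 + (102 + b)/(2*b)))
p(-23)/72612 = -10*(-23)/(-102 + 7*(-23))/72612 = -10*(-23)/(-102 - 161)*(1/72612) = -10*(-23)/(-263)*(1/72612) = -10*(-23)*(-1/263)*(1/72612) = -230/263*1/72612 = -115/9548478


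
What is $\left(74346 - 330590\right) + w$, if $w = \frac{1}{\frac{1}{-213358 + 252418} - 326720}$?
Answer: $- \frac{3270104749683616}{12761683199} \approx -2.5624 \cdot 10^{5}$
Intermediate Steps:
$w = - \frac{39060}{12761683199}$ ($w = \frac{1}{\frac{1}{39060} - 326720} = \frac{1}{- \frac{12761683199}{39060}} = - \frac{39060}{12761683199} \approx -3.0607 \cdot 10^{-6}$)
$\left(74346 - 330590\right) + w = \left(74346 - 330590\right) - \frac{39060}{12761683199} = -256244 - \frac{39060}{12761683199} = - \frac{3270104749683616}{12761683199}$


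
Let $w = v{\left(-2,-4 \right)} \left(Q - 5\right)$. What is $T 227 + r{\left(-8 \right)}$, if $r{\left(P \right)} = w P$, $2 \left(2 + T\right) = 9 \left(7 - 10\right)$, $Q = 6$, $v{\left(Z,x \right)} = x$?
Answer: $- \frac{6973}{2} \approx -3486.5$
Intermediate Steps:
$T = - \frac{31}{2}$ ($T = -2 + \frac{9 \left(7 - 10\right)}{2} = -2 + \frac{9 \left(-3\right)}{2} = -2 + \frac{1}{2} \left(-27\right) = -2 - \frac{27}{2} = - \frac{31}{2} \approx -15.5$)
$w = -4$ ($w = - 4 \left(6 - 5\right) = \left(-4\right) 1 = -4$)
$r{\left(P \right)} = - 4 P$
$T 227 + r{\left(-8 \right)} = \left(- \frac{31}{2}\right) 227 - -32 = - \frac{7037}{2} + 32 = - \frac{6973}{2}$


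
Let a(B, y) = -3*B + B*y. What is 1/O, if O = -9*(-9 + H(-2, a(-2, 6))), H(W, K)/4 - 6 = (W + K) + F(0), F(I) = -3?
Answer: 1/261 ≈ 0.0038314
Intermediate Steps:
H(W, K) = 12 + 4*K + 4*W (H(W, K) = 24 + 4*((W + K) - 3) = 24 + 4*((K + W) - 3) = 24 + 4*(-3 + K + W) = 24 + (-12 + 4*K + 4*W) = 12 + 4*K + 4*W)
O = 261 (O = -9*(-9 + (12 + 4*(-2*(-3 + 6)) + 4*(-2))) = -9*(-9 + (12 + 4*(-2*3) - 8)) = -9*(-9 + (12 + 4*(-6) - 8)) = -9*(-9 + (12 - 24 - 8)) = -9*(-9 - 20) = -9*(-29) = 261)
1/O = 1/261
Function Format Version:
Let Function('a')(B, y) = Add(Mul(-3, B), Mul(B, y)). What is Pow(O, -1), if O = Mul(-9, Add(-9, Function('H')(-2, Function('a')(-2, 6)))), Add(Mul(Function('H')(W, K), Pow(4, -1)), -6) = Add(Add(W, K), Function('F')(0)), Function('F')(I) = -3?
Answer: Rational(1, 261) ≈ 0.0038314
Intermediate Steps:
Function('H')(W, K) = Add(12, Mul(4, K), Mul(4, W)) (Function('H')(W, K) = Add(24, Mul(4, Add(Add(W, K), -3))) = Add(24, Mul(4, Add(Add(K, W), -3))) = Add(24, Mul(4, Add(-3, K, W))) = Add(24, Add(-12, Mul(4, K), Mul(4, W))) = Add(12, Mul(4, K), Mul(4, W)))
O = 261 (O = Mul(-9, Add(-9, Add(12, Mul(4, Mul(-2, Add(-3, 6))), Mul(4, -2)))) = Mul(-9, Add(-9, Add(12, Mul(4, Mul(-2, 3)), -8))) = Mul(-9, Add(-9, Add(12, Mul(4, -6), -8))) = Mul(-9, Add(-9, Add(12, -24, -8))) = Mul(-9, Add(-9, -20)) = Mul(-9, -29) = 261)
Pow(O, -1) = Pow(261, -1) = Rational(1, 261)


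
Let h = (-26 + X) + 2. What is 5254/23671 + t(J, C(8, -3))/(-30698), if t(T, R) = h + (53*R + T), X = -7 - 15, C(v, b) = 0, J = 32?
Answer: 80809343/363326179 ≈ 0.22242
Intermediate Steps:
X = -22
h = -46 (h = (-26 - 22) + 2 = -48 + 2 = -46)
t(T, R) = -46 + T + 53*R (t(T, R) = -46 + (53*R + T) = -46 + (T + 53*R) = -46 + T + 53*R)
5254/23671 + t(J, C(8, -3))/(-30698) = 5254/23671 + (-46 + 32 + 53*0)/(-30698) = 5254*(1/23671) + (-46 + 32 + 0)*(-1/30698) = 5254/23671 - 14*(-1/30698) = 5254/23671 + 7/15349 = 80809343/363326179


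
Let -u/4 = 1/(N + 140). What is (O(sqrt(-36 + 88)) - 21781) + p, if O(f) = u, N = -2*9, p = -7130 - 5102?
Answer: -2074795/61 ≈ -34013.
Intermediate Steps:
p = -12232
N = -18
u = -2/61 (u = -4/(-18 + 140) = -4/122 = -4*1/122 = -2/61 ≈ -0.032787)
O(f) = -2/61
(O(sqrt(-36 + 88)) - 21781) + p = (-2/61 - 21781) - 12232 = -1328643/61 - 12232 = -2074795/61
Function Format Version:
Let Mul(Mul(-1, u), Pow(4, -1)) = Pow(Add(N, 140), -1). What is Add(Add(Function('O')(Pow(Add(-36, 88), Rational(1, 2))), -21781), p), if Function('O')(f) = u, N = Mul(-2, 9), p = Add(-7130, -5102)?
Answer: Rational(-2074795, 61) ≈ -34013.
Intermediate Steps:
p = -12232
N = -18
u = Rational(-2, 61) (u = Mul(-4, Pow(Add(-18, 140), -1)) = Mul(-4, Pow(122, -1)) = Mul(-4, Rational(1, 122)) = Rational(-2, 61) ≈ -0.032787)
Function('O')(f) = Rational(-2, 61)
Add(Add(Function('O')(Pow(Add(-36, 88), Rational(1, 2))), -21781), p) = Add(Add(Rational(-2, 61), -21781), -12232) = Add(Rational(-1328643, 61), -12232) = Rational(-2074795, 61)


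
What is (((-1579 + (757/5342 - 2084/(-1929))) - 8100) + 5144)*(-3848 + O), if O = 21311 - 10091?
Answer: -172207351407214/5152359 ≈ -3.3423e+7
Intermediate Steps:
O = 11220
(((-1579 + (757/5342 - 2084/(-1929))) - 8100) + 5144)*(-3848 + O) = (((-1579 + (757/5342 - 2084/(-1929))) - 8100) + 5144)*(-3848 + 11220) = (((-1579 + (757*(1/5342) - 2084*(-1/1929))) - 8100) + 5144)*7372 = (((-1579 + (757/5342 + 2084/1929)) - 8100) + 5144)*7372 = (((-1579 + 12592981/10304718) - 8100) + 5144)*7372 = ((-16258556741/10304718 - 8100) + 5144)*7372 = (-99726772541/10304718 + 5144)*7372 = -46719303149/10304718*7372 = -172207351407214/5152359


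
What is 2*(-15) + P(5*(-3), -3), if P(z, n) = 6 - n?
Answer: -21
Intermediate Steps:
2*(-15) + P(5*(-3), -3) = 2*(-15) + (6 - 1*(-3)) = -30 + (6 + 3) = -30 + 9 = -21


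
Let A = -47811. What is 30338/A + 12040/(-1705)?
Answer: -125474146/16303551 ≈ -7.6961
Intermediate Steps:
30338/A + 12040/(-1705) = 30338/(-47811) + 12040/(-1705) = 30338*(-1/47811) + 12040*(-1/1705) = -30338/47811 - 2408/341 = -125474146/16303551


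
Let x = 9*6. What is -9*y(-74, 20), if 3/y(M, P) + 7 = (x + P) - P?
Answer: -27/47 ≈ -0.57447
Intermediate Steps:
x = 54
y(M, P) = 3/47 (y(M, P) = 3/(-7 + ((54 + P) - P)) = 3/(-7 + 54) = 3/47)
-9*y(-74, 20) = -9*3/47 = -27/47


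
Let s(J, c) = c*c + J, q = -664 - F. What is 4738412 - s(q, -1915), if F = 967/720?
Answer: 771733687/720 ≈ 1.0719e+6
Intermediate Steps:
F = 967/720 (F = 967*(1/720) = 967/720 ≈ 1.3431)
q = -479047/720 (q = -664 - 1*967/720 = -664 - 967/720 = -479047/720 ≈ -665.34)
s(J, c) = J + c² (s(J, c) = c² + J = J + c²)
4738412 - s(q, -1915) = 4738412 - (-479047/720 + (-1915)²) = 4738412 - (-479047/720 + 3667225) = 4738412 - 1*2639922953/720 = 4738412 - 2639922953/720 = 771733687/720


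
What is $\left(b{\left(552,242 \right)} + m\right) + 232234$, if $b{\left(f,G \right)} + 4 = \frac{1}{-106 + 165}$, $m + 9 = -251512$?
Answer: $- \frac{1138168}{59} \approx -19291.0$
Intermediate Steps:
$m = -251521$ ($m = -9 - 251512 = -251521$)
$b{\left(f,G \right)} = - \frac{235}{59}$ ($b{\left(f,G \right)} = -4 + \frac{1}{-106 + 165} = -4 + \frac{1}{59} = - \frac{235}{59}$)
$\left(b{\left(552,242 \right)} + m\right) + 232234 = \left(- \frac{235}{59} - 251521\right) + 232234 = - \frac{14839974}{59} + 232234 = - \frac{1138168}{59}$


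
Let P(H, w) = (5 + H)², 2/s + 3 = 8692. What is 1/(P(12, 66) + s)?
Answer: 8689/2511123 ≈ 0.0034602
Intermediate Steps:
s = 2/8689 (s = 2/(-3 + 8692) = 2/8689 ≈ 0.00023018)
1/(P(12, 66) + s) = 1/((5 + 12)² + 2/8689) = 1/(17² + 2/8689) = 1/(289 + 2/8689) = 1/(2511123/8689) = 8689/2511123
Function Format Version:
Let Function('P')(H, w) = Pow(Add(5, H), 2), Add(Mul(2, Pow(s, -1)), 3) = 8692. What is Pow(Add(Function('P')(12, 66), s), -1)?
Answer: Rational(8689, 2511123) ≈ 0.0034602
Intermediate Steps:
s = Rational(2, 8689) (s = Mul(2, Pow(Add(-3, 8692), -1)) = Mul(2, Pow(8689, -1)) = Mul(2, Rational(1, 8689)) = Rational(2, 8689) ≈ 0.00023018)
Pow(Add(Function('P')(12, 66), s), -1) = Pow(Add(Pow(Add(5, 12), 2), Rational(2, 8689)), -1) = Pow(Add(Pow(17, 2), Rational(2, 8689)), -1) = Pow(Add(289, Rational(2, 8689)), -1) = Pow(Rational(2511123, 8689), -1) = Rational(8689, 2511123)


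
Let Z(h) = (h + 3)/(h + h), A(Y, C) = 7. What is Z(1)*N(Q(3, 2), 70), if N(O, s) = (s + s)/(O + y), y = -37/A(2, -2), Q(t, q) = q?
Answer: -1960/23 ≈ -85.217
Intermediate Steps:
Z(h) = (3 + h)/(2*h) (Z(h) = (3 + h)/((2*h)) = (3 + h)*(1/(2*h)) = (3 + h)/(2*h))
y = -37/7 ≈ -5.2857
N(O, s) = 2*s/(-37/7 + O) (N(O, s) = (s + s)/(O - 37/7) = (2*s)/(-37/7 + O) = 2*s/(-37/7 + O))
Z(1)*N(Q(3, 2), 70) = ((½)*(3 + 1)/1)*(14*70/(-37 + 7*2)) = ((½)*1*4)*(14*70/(-37 + 14)) = 2*(14*70/(-23)) = 2*(14*70*(-1/23)) = 2*(-980/23) = -1960/23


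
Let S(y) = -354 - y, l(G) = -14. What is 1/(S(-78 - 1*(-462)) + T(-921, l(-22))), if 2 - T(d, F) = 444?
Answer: -1/1180 ≈ -0.00084746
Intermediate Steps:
T(d, F) = -442 (T(d, F) = 2 - 1*444 = 2 - 444 = -442)
1/(S(-78 - 1*(-462)) + T(-921, l(-22))) = 1/((-354 - (-78 - 1*(-462))) - 442) = 1/((-354 - (-78 + 462)) - 442) = 1/((-354 - 1*384) - 442) = 1/((-354 - 384) - 442) = 1/(-738 - 442) = 1/(-1180) = -1/1180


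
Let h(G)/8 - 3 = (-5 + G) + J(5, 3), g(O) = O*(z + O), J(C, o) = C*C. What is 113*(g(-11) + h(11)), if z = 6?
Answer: 36951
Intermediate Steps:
J(C, o) = C**2
g(O) = O*(6 + O)
h(G) = 184 + 8*G (h(G) = 24 + 8*((-5 + G) + 5**2) = 24 + 8*((-5 + G) + 25) = 24 + 8*(20 + G) = 24 + (160 + 8*G) = 184 + 8*G)
113*(g(-11) + h(11)) = 113*(-11*(6 - 11) + (184 + 8*11)) = 113*(-11*(-5) + (184 + 88)) = 113*(55 + 272) = 113*327 = 36951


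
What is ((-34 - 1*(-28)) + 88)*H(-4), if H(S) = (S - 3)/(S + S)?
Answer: 287/4 ≈ 71.750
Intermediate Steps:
H(S) = (-3 + S)/(2*S) (H(S) = (-3 + S)/((2*S)) = (-3 + S)*(1/(2*S)) = (-3 + S)/(2*S))
((-34 - 1*(-28)) + 88)*H(-4) = ((-34 - 1*(-28)) + 88)*((½)*(-3 - 4)/(-4)) = ((-34 + 28) + 88)*((½)*(-¼)*(-7)) = (-6 + 88)*(7/8) = 82*(7/8) = 287/4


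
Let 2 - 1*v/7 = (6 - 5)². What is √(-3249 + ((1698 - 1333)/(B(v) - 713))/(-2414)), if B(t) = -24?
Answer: I*√10283931878017006/1779118 ≈ 57.0*I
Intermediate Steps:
v = 7 (v = 14 - 7*(6 - 5)² = 14 - 7*1² = 14 - 7*1 = 14 - 7 = 7)
√(-3249 + ((1698 - 1333)/(B(v) - 713))/(-2414)) = √(-3249 + ((1698 - 1333)/(-24 - 713))/(-2414)) = √(-3249 + (365/(-737))*(-1/2414)) = √(-3249 + (365*(-1/737))*(-1/2414)) = √(-3249 - 365/737*(-1/2414)) = √(-3249 + 365/1779118) = √(-5780354017/1779118) = I*√10283931878017006/1779118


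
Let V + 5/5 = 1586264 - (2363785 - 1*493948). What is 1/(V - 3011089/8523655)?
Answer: -8523655/2417089954059 ≈ -3.5264e-6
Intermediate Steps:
V = -283574 (V = -1 + (1586264 - (2363785 - 1*493948)) = -1 + (1586264 - (2363785 - 493948)) = -1 + (1586264 - 1*1869837) = -1 + (1586264 - 1869837) = -1 - 283573 = -283574)
1/(V - 3011089/8523655) = 1/(-283574 - 3011089/8523655) = 1/(-2417089954059/8523655) = -8523655/2417089954059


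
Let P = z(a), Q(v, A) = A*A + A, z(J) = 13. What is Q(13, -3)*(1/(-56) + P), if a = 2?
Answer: 2181/28 ≈ 77.893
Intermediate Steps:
Q(v, A) = A + A² (Q(v, A) = A² + A = A + A²)
P = 13
Q(13, -3)*(1/(-56) + P) = (-3*(1 - 3))*(1/(-56) + 13) = (-3*(-2))*(-1/56 + 13) = 6*(727/56) = 2181/28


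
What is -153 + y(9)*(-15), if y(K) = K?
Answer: -288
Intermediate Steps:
-153 + y(9)*(-15) = -153 + 9*(-15) = -153 - 135 = -288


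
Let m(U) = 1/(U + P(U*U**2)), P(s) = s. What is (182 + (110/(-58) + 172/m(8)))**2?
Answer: 6754712634289/841 ≈ 8.0318e+9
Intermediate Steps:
m(U) = 1/(U + U**3) (m(U) = 1/(U + U*U**2) = 1/(U + U**3))
(182 + (110/(-58) + 172/m(8)))**2 = (182 + (110/(-58) + 172/(1/(8 + 8**3))))**2 = (182 + (110*(-1/58) + 172/(1/(8 + 512))))**2 = (182 + (-55/29 + 172/(1/520)))**2 = (182 + (-55/29 + 172*520))**2 = (182 + (-55/29 + 89440))**2 = (182 + 2593705/29)**2 = (2598983/29)**2 = 6754712634289/841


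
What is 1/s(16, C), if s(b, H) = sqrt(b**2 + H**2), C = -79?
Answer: sqrt(6497)/6497 ≈ 0.012406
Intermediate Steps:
s(b, H) = sqrt(H**2 + b**2)
1/s(16, C) = 1/(sqrt((-79)**2 + 16**2)) = 1/(sqrt(6241 + 256)) = 1/(sqrt(6497)) = sqrt(6497)/6497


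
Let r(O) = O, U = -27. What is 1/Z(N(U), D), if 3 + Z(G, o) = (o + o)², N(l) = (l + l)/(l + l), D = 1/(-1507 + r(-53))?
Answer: -608400/1825199 ≈ -0.33333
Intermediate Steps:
D = -1/1560 (D = 1/(-1507 - 53) = 1/(-1560) = -1/1560 ≈ -0.00064103)
N(l) = 1 (N(l) = (2*l)/((2*l)) = (2*l)*(1/(2*l)) = 1)
Z(G, o) = -3 + 4*o² (Z(G, o) = -3 + (o + o)² = -3 + (2*o)² = -3 + 4*o²)
1/Z(N(U), D) = 1/(-3 + 4*(-1/1560)²) = 1/(-3 + 4*(1/2433600)) = 1/(-3 + 1/608400) = 1/(-1825199/608400) = -608400/1825199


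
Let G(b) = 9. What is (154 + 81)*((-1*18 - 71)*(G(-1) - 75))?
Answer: 1380390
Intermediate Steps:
(154 + 81)*((-1*18 - 71)*(G(-1) - 75)) = (154 + 81)*((-1*18 - 71)*(9 - 75)) = 235*((-18 - 71)*(-66)) = 235*(-89*(-66)) = 235*5874 = 1380390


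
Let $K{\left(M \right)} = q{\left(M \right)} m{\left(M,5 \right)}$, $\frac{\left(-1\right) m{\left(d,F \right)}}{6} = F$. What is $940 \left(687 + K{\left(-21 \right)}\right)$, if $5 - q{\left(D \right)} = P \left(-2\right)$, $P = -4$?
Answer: $730380$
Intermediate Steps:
$q{\left(D \right)} = -3$ ($q{\left(D \right)} = 5 - \left(-4\right) \left(-2\right) = 5 - 8 = -3$)
$m{\left(d,F \right)} = - 6 F$
$K{\left(M \right)} = 90$ ($K{\left(M \right)} = - 3 \left(\left(-6\right) 5\right) = \left(-3\right) \left(-30\right) = 90$)
$940 \left(687 + K{\left(-21 \right)}\right) = 940 \left(687 + 90\right) = 940 \cdot 777 = 730380$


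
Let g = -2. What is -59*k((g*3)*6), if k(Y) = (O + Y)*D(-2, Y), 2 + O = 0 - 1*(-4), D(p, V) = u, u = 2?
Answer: 4012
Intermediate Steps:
D(p, V) = 2
O = 2 (O = -2 + (0 - 1*(-4)) = -2 + (0 + 4) = -2 + 4 = 2)
k(Y) = 4 + 2*Y (k(Y) = (2 + Y)*2 = 4 + 2*Y)
-59*k((g*3)*6) = -59*(4 + 2*(-2*3*6)) = -59*(4 + 2*(-6*6)) = -59*(4 + 2*(-36)) = -59*(4 - 72) = -59*(-68) = 4012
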